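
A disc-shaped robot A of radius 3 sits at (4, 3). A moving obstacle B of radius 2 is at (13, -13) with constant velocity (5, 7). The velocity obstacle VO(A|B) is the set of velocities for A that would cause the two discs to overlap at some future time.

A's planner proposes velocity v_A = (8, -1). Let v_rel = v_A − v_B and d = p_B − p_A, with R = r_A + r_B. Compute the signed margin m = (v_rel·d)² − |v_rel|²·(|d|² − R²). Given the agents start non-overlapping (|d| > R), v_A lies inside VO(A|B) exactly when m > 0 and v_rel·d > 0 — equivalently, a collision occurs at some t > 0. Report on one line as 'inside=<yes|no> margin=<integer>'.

d = (9, -16),  |d|² = 337;  R = 3+2 = 5,  c = 337−5² = 312
v_rel = (3, -8),  |v_rel|² = 73;  v_rel·d = (3)·(9) + (-8)·(-16) = 155
73·t² − 310·t + 312 = 0  ⇒  m = 155² − 73·312 = 1249
m = 1249 > 0,  v_rel·d = 155 > 0  ⇒  inside

inside=yes margin=1249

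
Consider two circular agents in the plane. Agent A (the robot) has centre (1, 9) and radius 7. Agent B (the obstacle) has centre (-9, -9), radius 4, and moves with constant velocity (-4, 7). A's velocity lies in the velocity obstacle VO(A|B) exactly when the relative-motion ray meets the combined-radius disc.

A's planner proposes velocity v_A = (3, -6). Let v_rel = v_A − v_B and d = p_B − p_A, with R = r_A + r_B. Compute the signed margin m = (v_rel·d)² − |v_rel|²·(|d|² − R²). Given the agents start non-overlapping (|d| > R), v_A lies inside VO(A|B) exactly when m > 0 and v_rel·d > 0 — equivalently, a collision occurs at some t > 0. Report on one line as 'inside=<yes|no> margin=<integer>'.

d = (-10, -18),  |d|² = 424;  R = 7+4 = 11,  c = 424−11² = 303
v_rel = (7, -13),  |v_rel|² = 218;  v_rel·d = (7)·(-10) + (-13)·(-18) = 164
218·t² − 328·t + 303 = 0  ⇒  m = 164² − 218·303 = -39158
m = -39158 < 0,  v_rel·d = 164 > 0  ⇒  outside

inside=no margin=-39158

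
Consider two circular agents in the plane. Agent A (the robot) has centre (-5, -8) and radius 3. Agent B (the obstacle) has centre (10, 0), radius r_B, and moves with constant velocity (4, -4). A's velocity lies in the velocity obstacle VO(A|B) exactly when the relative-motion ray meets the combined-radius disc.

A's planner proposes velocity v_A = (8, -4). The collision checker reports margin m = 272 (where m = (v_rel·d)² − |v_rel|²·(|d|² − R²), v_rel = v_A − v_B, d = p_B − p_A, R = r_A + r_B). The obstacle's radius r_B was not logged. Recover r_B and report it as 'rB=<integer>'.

m = 272
d = (15, 8);  v_rel = (4, 0),  |v_rel|² = 16
v_rel×d = (4)·(8) − (0)·(15) = 32
since m = R²·16 − 32²:  R² = (1024 + 272) / 16 = 81
R = √81 = 9  ⇒  r_B = 9 − 3 = 6

rB=6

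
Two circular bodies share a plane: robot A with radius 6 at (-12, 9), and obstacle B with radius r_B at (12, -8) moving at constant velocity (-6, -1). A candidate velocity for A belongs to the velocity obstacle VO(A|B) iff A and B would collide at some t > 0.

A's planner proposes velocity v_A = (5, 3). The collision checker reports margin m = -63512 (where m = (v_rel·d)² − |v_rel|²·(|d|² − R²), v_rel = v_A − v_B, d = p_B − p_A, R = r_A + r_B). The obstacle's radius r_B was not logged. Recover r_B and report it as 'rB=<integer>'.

m = -63512
d = (24, -17);  v_rel = (11, 4),  |v_rel|² = 137
v_rel×d = (11)·(-17) − (4)·(24) = -283
since m = R²·137 − (-283)²:  R² = (80089 + -63512) / 137 = 121
R = √121 = 11  ⇒  r_B = 11 − 6 = 5

rB=5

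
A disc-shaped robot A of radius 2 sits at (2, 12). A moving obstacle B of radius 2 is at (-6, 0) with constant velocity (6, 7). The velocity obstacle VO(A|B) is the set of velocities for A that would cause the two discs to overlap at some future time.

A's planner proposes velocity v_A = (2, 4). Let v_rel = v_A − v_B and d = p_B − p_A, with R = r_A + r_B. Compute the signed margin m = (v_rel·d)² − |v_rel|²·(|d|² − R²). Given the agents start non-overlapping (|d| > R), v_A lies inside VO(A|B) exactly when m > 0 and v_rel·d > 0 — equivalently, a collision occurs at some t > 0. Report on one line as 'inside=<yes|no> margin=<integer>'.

d = (-8, -12),  |d|² = 208;  R = 2+2 = 4,  c = 208−4² = 192
v_rel = (-4, -3),  |v_rel|² = 25;  v_rel·d = (-4)·(-8) + (-3)·(-12) = 68
25·t² − 136·t + 192 = 0  ⇒  m = 68² − 25·192 = -176
m = -176 < 0,  v_rel·d = 68 > 0  ⇒  outside

inside=no margin=-176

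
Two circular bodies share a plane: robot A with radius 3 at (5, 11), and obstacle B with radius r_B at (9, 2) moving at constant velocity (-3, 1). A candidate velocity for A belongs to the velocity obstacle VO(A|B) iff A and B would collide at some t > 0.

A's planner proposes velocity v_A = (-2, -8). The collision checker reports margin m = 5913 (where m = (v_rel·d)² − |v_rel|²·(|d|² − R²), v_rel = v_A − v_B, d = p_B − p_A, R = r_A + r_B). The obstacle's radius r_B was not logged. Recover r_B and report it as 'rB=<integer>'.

m = 5913
d = (4, -9);  v_rel = (1, -9),  |v_rel|² = 82
v_rel×d = (1)·(-9) − (-9)·(4) = 27
since m = R²·82 − 27²:  R² = (729 + 5913) / 82 = 81
R = √81 = 9  ⇒  r_B = 9 − 3 = 6

rB=6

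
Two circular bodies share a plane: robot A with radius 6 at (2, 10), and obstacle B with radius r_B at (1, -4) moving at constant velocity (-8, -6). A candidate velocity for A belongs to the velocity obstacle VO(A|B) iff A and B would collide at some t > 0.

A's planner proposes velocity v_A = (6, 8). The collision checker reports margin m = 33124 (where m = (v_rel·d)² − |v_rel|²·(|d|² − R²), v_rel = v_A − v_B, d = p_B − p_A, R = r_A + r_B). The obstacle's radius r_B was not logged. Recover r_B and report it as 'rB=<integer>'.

m = 33124
d = (-1, -14);  v_rel = (14, 14),  |v_rel|² = 392
v_rel×d = (14)·(-14) − (14)·(-1) = -182
since m = R²·392 − (-182)²:  R² = (33124 + 33124) / 392 = 169
R = √169 = 13  ⇒  r_B = 13 − 6 = 7

rB=7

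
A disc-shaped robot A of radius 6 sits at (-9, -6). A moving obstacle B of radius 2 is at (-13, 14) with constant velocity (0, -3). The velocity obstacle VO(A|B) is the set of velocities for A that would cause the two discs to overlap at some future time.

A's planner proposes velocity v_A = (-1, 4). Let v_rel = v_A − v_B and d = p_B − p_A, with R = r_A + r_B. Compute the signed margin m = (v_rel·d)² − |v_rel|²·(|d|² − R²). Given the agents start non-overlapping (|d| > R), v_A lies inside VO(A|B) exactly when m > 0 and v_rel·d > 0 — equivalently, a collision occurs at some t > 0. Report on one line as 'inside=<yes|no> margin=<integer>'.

d = (-4, 20),  |d|² = 416;  R = 6+2 = 8,  c = 416−8² = 352
v_rel = (-1, 7),  |v_rel|² = 50;  v_rel·d = (-1)·(-4) + (7)·(20) = 144
50·t² − 288·t + 352 = 0  ⇒  m = 144² − 50·352 = 3136
m = 3136 > 0,  v_rel·d = 144 > 0  ⇒  inside

inside=yes margin=3136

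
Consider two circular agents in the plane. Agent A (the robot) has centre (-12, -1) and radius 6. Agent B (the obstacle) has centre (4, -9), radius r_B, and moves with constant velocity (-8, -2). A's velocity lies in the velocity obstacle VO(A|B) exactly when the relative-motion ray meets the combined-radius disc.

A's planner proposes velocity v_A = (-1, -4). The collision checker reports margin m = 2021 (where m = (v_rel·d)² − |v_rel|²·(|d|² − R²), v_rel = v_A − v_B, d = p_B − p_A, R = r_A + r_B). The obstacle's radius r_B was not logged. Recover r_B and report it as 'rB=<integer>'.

m = 2021
d = (16, -8);  v_rel = (7, -2),  |v_rel|² = 53
v_rel×d = (7)·(-8) − (-2)·(16) = -24
since m = R²·53 − (-24)²:  R² = (576 + 2021) / 53 = 49
R = √49 = 7  ⇒  r_B = 7 − 6 = 1

rB=1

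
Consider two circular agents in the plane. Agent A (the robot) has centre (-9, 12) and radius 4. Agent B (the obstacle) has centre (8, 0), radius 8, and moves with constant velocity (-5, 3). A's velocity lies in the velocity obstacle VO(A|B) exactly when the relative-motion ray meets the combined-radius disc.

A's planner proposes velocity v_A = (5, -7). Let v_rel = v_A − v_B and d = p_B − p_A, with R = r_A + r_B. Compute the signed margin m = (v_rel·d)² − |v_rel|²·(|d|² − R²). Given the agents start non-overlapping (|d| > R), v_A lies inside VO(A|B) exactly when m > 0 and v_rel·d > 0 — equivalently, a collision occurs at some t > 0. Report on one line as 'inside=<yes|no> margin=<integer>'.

d = (17, -12),  |d|² = 433;  R = 4+8 = 12,  c = 433−12² = 289
v_rel = (10, -10),  |v_rel|² = 200;  v_rel·d = (10)·(17) + (-10)·(-12) = 290
200·t² − 580·t + 289 = 0  ⇒  m = 290² − 200·289 = 26300
m = 26300 > 0,  v_rel·d = 290 > 0  ⇒  inside

inside=yes margin=26300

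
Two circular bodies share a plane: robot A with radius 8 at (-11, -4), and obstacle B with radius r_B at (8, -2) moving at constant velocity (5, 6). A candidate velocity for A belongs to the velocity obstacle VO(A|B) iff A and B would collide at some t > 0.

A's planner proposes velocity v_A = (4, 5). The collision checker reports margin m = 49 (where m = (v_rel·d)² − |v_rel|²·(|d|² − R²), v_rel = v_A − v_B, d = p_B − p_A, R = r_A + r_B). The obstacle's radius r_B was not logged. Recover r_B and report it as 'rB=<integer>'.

m = 49
d = (19, 2);  v_rel = (-1, -1),  |v_rel|² = 2
v_rel×d = (-1)·(2) − (-1)·(19) = 17
since m = R²·2 − 17²:  R² = (289 + 49) / 2 = 169
R = √169 = 13  ⇒  r_B = 13 − 8 = 5

rB=5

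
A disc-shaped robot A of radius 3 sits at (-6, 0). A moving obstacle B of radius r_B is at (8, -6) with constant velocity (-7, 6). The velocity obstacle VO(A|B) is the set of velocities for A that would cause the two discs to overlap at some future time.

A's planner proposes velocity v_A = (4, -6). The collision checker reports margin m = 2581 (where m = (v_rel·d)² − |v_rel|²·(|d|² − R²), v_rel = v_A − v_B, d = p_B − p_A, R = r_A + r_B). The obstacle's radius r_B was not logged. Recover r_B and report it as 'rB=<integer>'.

m = 2581
d = (14, -6);  v_rel = (11, -12),  |v_rel|² = 265
v_rel×d = (11)·(-6) − (-12)·(14) = 102
since m = R²·265 − 102²:  R² = (10404 + 2581) / 265 = 49
R = √49 = 7  ⇒  r_B = 7 − 3 = 4

rB=4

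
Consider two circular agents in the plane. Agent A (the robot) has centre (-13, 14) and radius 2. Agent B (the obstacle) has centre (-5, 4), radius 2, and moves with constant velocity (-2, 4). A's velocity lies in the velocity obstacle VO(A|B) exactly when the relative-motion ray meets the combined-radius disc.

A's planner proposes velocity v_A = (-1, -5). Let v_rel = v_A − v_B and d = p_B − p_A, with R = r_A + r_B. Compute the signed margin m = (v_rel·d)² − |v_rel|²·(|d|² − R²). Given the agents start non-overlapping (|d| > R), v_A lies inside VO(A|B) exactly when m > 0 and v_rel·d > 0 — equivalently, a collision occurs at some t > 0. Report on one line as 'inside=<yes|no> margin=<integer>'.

d = (8, -10),  |d|² = 164;  R = 2+2 = 4,  c = 164−4² = 148
v_rel = (1, -9),  |v_rel|² = 82;  v_rel·d = (1)·(8) + (-9)·(-10) = 98
82·t² − 196·t + 148 = 0  ⇒  m = 98² − 82·148 = -2532
m = -2532 < 0,  v_rel·d = 98 > 0  ⇒  outside

inside=no margin=-2532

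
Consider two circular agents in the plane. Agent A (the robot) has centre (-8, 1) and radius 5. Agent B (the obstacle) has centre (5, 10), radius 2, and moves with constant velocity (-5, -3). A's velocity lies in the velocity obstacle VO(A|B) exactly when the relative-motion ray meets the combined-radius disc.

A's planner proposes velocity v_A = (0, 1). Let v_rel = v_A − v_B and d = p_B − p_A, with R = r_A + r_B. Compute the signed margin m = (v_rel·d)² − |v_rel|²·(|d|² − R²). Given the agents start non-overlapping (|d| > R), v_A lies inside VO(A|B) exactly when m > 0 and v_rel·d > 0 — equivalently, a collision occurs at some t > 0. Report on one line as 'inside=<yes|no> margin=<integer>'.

d = (13, 9),  |d|² = 250;  R = 5+2 = 7,  c = 250−7² = 201
v_rel = (5, 4),  |v_rel|² = 41;  v_rel·d = (5)·(13) + (4)·(9) = 101
41·t² − 202·t + 201 = 0  ⇒  m = 101² − 41·201 = 1960
m = 1960 > 0,  v_rel·d = 101 > 0  ⇒  inside

inside=yes margin=1960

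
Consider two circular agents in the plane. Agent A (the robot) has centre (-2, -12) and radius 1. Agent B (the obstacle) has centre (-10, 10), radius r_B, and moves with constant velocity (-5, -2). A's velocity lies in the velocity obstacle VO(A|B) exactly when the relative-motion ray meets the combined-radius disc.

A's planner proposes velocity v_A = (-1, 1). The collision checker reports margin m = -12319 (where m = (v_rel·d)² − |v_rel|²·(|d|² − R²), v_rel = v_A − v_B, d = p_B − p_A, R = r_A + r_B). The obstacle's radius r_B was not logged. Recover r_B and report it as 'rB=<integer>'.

m = -12319
d = (-8, 22);  v_rel = (4, 3),  |v_rel|² = 25
v_rel×d = (4)·(22) − (3)·(-8) = 112
since m = R²·25 − 112²:  R² = (12544 + -12319) / 25 = 9
R = √9 = 3  ⇒  r_B = 3 − 1 = 2

rB=2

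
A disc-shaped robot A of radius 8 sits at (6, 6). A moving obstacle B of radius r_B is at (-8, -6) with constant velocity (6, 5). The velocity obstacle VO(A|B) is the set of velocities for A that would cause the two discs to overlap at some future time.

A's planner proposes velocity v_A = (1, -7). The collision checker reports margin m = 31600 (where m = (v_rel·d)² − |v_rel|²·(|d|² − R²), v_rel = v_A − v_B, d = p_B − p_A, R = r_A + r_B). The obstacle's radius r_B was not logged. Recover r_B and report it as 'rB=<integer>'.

m = 31600
d = (-14, -12);  v_rel = (-5, -12),  |v_rel|² = 169
v_rel×d = (-5)·(-12) − (-12)·(-14) = -108
since m = R²·169 − (-108)²:  R² = (11664 + 31600) / 169 = 256
R = √256 = 16  ⇒  r_B = 16 − 8 = 8

rB=8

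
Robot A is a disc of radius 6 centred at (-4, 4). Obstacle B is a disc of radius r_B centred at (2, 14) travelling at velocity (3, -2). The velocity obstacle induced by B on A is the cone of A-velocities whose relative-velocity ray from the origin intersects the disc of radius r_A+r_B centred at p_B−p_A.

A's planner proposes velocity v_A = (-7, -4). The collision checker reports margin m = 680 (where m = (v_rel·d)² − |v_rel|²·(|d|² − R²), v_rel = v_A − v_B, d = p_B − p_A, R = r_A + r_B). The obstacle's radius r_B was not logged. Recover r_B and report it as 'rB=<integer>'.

m = 680
d = (6, 10);  v_rel = (-10, -2),  |v_rel|² = 104
v_rel×d = (-10)·(10) − (-2)·(6) = -88
since m = R²·104 − (-88)²:  R² = (7744 + 680) / 104 = 81
R = √81 = 9  ⇒  r_B = 9 − 6 = 3

rB=3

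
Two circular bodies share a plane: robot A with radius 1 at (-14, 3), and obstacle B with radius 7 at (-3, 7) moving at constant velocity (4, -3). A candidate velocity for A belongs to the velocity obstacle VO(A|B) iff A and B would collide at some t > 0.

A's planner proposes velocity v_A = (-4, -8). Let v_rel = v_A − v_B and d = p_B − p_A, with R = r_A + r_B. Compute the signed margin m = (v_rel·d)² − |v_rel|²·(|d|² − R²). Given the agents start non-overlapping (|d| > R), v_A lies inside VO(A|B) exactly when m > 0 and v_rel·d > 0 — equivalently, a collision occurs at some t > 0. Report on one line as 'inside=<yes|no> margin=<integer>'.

d = (11, 4),  |d|² = 137;  R = 1+7 = 8,  c = 137−8² = 73
v_rel = (-8, -5),  |v_rel|² = 89;  v_rel·d = (-8)·(11) + (-5)·(4) = -108
89·t² + 216·t + 73 = 0  ⇒  m = (-108)² − 89·73 = 5167
m = 5167 > 0,  v_rel·d = -108 < 0  ⇒  outside

inside=no margin=5167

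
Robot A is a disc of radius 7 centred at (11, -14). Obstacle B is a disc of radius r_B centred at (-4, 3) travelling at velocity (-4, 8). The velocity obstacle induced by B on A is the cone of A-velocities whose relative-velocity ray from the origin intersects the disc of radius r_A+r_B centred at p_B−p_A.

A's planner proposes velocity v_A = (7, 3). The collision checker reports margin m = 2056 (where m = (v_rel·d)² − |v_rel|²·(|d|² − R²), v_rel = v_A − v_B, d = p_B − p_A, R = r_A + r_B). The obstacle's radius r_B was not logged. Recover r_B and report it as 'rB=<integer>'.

m = 2056
d = (-15, 17);  v_rel = (11, -5),  |v_rel|² = 146
v_rel×d = (11)·(17) − (-5)·(-15) = 112
since m = R²·146 − 112²:  R² = (12544 + 2056) / 146 = 100
R = √100 = 10  ⇒  r_B = 10 − 7 = 3

rB=3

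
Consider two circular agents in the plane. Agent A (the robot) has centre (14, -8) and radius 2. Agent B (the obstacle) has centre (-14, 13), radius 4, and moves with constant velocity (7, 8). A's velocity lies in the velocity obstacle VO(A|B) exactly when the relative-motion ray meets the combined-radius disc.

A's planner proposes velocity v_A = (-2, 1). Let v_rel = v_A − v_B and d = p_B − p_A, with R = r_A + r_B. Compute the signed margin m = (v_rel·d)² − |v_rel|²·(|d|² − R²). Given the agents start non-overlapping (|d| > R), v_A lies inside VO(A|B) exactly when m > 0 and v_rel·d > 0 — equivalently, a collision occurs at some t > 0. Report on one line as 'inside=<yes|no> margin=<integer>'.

d = (-28, 21),  |d|² = 1225;  R = 2+4 = 6,  c = 1225−6² = 1189
v_rel = (-9, -7),  |v_rel|² = 130;  v_rel·d = (-9)·(-28) + (-7)·(21) = 105
130·t² − 210·t + 1189 = 0  ⇒  m = 105² − 130·1189 = -143545
m = -143545 < 0,  v_rel·d = 105 > 0  ⇒  outside

inside=no margin=-143545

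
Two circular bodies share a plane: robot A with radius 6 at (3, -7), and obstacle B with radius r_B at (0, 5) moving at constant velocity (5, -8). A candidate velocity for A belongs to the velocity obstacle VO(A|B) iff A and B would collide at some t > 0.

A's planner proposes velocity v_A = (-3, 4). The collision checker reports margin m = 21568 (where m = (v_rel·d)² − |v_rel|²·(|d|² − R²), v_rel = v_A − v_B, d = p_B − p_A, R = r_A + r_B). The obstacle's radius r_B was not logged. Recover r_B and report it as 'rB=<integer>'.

m = 21568
d = (-3, 12);  v_rel = (-8, 12),  |v_rel|² = 208
v_rel×d = (-8)·(12) − (12)·(-3) = -60
since m = R²·208 − (-60)²:  R² = (3600 + 21568) / 208 = 121
R = √121 = 11  ⇒  r_B = 11 − 6 = 5

rB=5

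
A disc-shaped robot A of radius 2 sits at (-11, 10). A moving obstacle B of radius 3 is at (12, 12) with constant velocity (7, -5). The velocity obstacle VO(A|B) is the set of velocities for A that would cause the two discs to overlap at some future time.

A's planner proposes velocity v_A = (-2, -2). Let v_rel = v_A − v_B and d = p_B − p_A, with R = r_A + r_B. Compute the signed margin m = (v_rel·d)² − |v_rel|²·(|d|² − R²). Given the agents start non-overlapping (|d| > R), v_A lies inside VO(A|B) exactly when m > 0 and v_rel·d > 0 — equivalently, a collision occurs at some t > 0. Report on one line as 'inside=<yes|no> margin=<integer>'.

d = (23, 2),  |d|² = 533;  R = 2+3 = 5,  c = 533−5² = 508
v_rel = (-9, 3),  |v_rel|² = 90;  v_rel·d = (-9)·(23) + (3)·(2) = -201
90·t² + 402·t + 508 = 0  ⇒  m = (-201)² − 90·508 = -5319
m = -5319 < 0,  v_rel·d = -201 < 0  ⇒  outside

inside=no margin=-5319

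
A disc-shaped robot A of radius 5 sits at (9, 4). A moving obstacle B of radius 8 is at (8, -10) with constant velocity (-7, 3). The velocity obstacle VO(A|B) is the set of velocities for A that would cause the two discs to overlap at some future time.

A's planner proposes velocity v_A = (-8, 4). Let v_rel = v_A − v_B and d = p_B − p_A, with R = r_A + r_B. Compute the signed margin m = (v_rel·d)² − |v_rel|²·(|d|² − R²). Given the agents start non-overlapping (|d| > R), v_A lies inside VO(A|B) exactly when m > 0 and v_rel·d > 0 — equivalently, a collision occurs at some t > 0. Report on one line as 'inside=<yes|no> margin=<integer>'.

d = (-1, -14),  |d|² = 197;  R = 5+8 = 13,  c = 197−13² = 28
v_rel = (-1, 1),  |v_rel|² = 2;  v_rel·d = (-1)·(-1) + (1)·(-14) = -13
2·t² + 26·t + 28 = 0  ⇒  m = (-13)² − 2·28 = 113
m = 113 > 0,  v_rel·d = -13 < 0  ⇒  outside

inside=no margin=113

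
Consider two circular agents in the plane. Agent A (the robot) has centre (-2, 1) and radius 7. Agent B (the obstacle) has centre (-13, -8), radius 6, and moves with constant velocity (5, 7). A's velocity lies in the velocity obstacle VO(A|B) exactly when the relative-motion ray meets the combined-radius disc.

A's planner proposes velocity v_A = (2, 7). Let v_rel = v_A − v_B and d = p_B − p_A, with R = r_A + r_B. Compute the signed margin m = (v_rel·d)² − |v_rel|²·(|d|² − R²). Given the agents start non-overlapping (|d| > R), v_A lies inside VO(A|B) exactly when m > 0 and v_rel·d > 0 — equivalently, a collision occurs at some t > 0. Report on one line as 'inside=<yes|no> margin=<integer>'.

d = (-11, -9),  |d|² = 202;  R = 7+6 = 13,  c = 202−13² = 33
v_rel = (-3, 0),  |v_rel|² = 9;  v_rel·d = (-3)·(-11) + (0)·(-9) = 33
9·t² − 66·t + 33 = 0  ⇒  m = 33² − 9·33 = 792
m = 792 > 0,  v_rel·d = 33 > 0  ⇒  inside

inside=yes margin=792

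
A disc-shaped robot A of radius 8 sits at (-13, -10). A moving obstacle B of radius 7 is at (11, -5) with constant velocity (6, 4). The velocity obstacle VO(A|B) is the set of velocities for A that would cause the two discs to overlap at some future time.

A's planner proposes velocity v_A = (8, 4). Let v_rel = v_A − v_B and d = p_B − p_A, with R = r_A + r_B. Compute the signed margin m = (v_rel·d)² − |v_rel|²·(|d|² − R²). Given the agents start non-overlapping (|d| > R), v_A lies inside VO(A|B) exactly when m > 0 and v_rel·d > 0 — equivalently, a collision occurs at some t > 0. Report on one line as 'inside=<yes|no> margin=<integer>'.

d = (24, 5),  |d|² = 601;  R = 8+7 = 15,  c = 601−15² = 376
v_rel = (2, 0),  |v_rel|² = 4;  v_rel·d = (2)·(24) + (0)·(5) = 48
4·t² − 96·t + 376 = 0  ⇒  m = 48² − 4·376 = 800
m = 800 > 0,  v_rel·d = 48 > 0  ⇒  inside

inside=yes margin=800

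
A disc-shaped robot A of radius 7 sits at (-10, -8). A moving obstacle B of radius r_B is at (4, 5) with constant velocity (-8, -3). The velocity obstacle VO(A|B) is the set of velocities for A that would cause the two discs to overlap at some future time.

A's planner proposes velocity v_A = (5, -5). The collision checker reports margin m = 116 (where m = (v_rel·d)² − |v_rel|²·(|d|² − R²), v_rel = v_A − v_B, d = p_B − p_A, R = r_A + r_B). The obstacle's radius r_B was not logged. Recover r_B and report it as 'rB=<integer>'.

m = 116
d = (14, 13);  v_rel = (13, -2),  |v_rel|² = 173
v_rel×d = (13)·(13) − (-2)·(14) = 197
since m = R²·173 − 197²:  R² = (38809 + 116) / 173 = 225
R = √225 = 15  ⇒  r_B = 15 − 7 = 8

rB=8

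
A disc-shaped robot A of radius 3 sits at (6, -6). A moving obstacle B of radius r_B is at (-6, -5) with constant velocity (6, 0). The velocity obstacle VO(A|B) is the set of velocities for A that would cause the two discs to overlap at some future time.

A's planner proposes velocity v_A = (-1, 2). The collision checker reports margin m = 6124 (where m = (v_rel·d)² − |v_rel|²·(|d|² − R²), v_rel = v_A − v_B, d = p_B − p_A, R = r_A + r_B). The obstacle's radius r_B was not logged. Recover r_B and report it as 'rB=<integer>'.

m = 6124
d = (-12, 1);  v_rel = (-7, 2),  |v_rel|² = 53
v_rel×d = (-7)·(1) − (2)·(-12) = 17
since m = R²·53 − 17²:  R² = (289 + 6124) / 53 = 121
R = √121 = 11  ⇒  r_B = 11 − 3 = 8

rB=8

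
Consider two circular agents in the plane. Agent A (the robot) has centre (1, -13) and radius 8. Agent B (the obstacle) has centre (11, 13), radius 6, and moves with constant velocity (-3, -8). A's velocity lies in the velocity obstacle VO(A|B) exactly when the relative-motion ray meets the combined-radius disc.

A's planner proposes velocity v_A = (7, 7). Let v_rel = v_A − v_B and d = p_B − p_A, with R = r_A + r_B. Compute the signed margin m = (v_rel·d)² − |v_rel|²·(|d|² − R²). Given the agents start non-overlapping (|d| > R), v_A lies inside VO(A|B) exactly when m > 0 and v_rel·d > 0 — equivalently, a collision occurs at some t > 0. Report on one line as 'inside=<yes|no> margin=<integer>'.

d = (10, 26),  |d|² = 776;  R = 8+6 = 14,  c = 776−14² = 580
v_rel = (10, 15),  |v_rel|² = 325;  v_rel·d = (10)·(10) + (15)·(26) = 490
325·t² − 980·t + 580 = 0  ⇒  m = 490² − 325·580 = 51600
m = 51600 > 0,  v_rel·d = 490 > 0  ⇒  inside

inside=yes margin=51600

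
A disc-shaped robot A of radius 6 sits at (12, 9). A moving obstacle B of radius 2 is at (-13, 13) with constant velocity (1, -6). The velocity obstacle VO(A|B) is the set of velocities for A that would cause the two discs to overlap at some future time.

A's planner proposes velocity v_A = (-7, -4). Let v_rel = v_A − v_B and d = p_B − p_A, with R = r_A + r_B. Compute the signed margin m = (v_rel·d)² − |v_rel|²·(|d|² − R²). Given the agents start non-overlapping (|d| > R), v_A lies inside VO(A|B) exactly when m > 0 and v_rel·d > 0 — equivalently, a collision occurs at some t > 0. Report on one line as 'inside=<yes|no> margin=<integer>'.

d = (-25, 4),  |d|² = 641;  R = 6+2 = 8,  c = 641−8² = 577
v_rel = (-8, 2),  |v_rel|² = 68;  v_rel·d = (-8)·(-25) + (2)·(4) = 208
68·t² − 416·t + 577 = 0  ⇒  m = 208² − 68·577 = 4028
m = 4028 > 0,  v_rel·d = 208 > 0  ⇒  inside

inside=yes margin=4028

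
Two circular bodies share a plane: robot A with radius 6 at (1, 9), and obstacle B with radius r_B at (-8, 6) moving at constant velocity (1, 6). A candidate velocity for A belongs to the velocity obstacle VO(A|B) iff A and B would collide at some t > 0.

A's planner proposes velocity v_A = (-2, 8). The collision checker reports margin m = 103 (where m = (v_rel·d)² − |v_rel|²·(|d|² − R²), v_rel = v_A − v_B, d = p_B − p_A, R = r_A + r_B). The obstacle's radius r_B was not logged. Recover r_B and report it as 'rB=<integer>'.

m = 103
d = (-9, -3);  v_rel = (-3, 2),  |v_rel|² = 13
v_rel×d = (-3)·(-3) − (2)·(-9) = 27
since m = R²·13 − 27²:  R² = (729 + 103) / 13 = 64
R = √64 = 8  ⇒  r_B = 8 − 6 = 2

rB=2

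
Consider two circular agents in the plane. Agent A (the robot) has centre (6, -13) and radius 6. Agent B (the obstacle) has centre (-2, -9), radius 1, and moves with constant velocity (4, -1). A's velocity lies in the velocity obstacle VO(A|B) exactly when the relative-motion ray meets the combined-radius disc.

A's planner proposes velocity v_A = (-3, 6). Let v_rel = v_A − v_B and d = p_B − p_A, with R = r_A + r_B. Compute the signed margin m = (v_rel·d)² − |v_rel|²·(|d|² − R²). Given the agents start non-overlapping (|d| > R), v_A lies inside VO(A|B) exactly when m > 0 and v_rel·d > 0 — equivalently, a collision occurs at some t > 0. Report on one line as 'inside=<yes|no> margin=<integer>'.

d = (-8, 4),  |d|² = 80;  R = 6+1 = 7,  c = 80−7² = 31
v_rel = (-7, 7),  |v_rel|² = 98;  v_rel·d = (-7)·(-8) + (7)·(4) = 84
98·t² − 168·t + 31 = 0  ⇒  m = 84² − 98·31 = 4018
m = 4018 > 0,  v_rel·d = 84 > 0  ⇒  inside

inside=yes margin=4018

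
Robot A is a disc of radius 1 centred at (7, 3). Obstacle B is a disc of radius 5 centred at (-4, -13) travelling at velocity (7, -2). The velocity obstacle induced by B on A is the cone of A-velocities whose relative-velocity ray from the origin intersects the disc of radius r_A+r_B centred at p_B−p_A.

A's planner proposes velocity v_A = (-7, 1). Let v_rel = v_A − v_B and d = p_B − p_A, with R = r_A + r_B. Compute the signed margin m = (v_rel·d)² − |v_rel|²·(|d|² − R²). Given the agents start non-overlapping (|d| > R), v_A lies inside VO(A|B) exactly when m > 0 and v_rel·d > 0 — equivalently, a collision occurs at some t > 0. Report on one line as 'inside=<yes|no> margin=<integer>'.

d = (-11, -16),  |d|² = 377;  R = 1+5 = 6,  c = 377−6² = 341
v_rel = (-14, 3),  |v_rel|² = 205;  v_rel·d = (-14)·(-11) + (3)·(-16) = 106
205·t² − 212·t + 341 = 0  ⇒  m = 106² − 205·341 = -58669
m = -58669 < 0,  v_rel·d = 106 > 0  ⇒  outside

inside=no margin=-58669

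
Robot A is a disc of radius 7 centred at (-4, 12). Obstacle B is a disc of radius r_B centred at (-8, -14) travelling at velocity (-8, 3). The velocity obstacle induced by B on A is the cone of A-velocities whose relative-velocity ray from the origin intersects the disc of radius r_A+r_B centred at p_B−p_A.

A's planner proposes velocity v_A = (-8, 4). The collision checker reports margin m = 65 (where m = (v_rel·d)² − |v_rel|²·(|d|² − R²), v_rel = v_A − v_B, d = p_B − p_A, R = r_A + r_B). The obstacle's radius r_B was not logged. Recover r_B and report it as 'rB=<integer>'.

m = 65
d = (-4, -26);  v_rel = (0, 1),  |v_rel|² = 1
v_rel×d = (0)·(-26) − (1)·(-4) = 4
since m = R²·1 − 4²:  R² = (16 + 65) / 1 = 81
R = √81 = 9  ⇒  r_B = 9 − 7 = 2

rB=2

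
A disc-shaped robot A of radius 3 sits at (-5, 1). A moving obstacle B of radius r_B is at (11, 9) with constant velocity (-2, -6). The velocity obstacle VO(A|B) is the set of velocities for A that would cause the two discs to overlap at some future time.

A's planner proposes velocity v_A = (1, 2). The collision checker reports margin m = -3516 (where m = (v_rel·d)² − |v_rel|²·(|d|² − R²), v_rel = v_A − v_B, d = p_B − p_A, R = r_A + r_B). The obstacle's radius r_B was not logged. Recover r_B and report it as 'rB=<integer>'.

m = -3516
d = (16, 8);  v_rel = (3, 8),  |v_rel|² = 73
v_rel×d = (3)·(8) − (8)·(16) = -104
since m = R²·73 − (-104)²:  R² = (10816 + -3516) / 73 = 100
R = √100 = 10  ⇒  r_B = 10 − 3 = 7

rB=7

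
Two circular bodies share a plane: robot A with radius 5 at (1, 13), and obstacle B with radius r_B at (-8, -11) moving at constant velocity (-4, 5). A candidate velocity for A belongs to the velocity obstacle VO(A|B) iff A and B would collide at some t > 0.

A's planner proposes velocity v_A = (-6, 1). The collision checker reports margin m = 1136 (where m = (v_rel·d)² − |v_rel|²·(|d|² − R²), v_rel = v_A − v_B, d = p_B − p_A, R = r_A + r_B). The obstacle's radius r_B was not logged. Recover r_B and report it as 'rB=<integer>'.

m = 1136
d = (-9, -24);  v_rel = (-2, -4),  |v_rel|² = 20
v_rel×d = (-2)·(-24) − (-4)·(-9) = 12
since m = R²·20 − 12²:  R² = (144 + 1136) / 20 = 64
R = √64 = 8  ⇒  r_B = 8 − 5 = 3

rB=3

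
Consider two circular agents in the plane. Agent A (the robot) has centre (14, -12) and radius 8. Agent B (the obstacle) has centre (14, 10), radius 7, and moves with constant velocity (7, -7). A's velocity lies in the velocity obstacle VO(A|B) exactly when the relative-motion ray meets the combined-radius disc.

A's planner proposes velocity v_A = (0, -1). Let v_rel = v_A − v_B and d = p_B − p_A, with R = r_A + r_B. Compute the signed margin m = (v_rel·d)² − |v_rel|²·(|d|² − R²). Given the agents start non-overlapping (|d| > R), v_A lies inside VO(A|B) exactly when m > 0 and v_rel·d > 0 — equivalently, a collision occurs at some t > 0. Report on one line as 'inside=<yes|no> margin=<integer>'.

d = (0, 22),  |d|² = 484;  R = 8+7 = 15,  c = 484−15² = 259
v_rel = (-7, 6),  |v_rel|² = 85;  v_rel·d = (-7)·(0) + (6)·(22) = 132
85·t² − 264·t + 259 = 0  ⇒  m = 132² − 85·259 = -4591
m = -4591 < 0,  v_rel·d = 132 > 0  ⇒  outside

inside=no margin=-4591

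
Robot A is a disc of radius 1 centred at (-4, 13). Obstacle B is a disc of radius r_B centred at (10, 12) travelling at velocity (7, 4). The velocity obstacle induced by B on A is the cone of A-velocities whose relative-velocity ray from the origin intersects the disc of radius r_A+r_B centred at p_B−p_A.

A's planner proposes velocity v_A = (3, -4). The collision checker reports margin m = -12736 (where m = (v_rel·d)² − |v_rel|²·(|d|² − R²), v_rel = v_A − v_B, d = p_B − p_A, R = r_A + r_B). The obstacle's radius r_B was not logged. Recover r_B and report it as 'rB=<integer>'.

m = -12736
d = (14, -1);  v_rel = (-4, -8),  |v_rel|² = 80
v_rel×d = (-4)·(-1) − (-8)·(14) = 116
since m = R²·80 − 116²:  R² = (13456 + -12736) / 80 = 9
R = √9 = 3  ⇒  r_B = 3 − 1 = 2

rB=2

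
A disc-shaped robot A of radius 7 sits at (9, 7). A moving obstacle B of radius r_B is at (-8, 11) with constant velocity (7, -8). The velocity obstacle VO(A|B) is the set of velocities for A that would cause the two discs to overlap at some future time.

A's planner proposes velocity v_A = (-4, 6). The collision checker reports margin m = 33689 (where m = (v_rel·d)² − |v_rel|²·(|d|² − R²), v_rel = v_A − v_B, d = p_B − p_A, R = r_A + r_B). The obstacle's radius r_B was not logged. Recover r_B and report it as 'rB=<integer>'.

m = 33689
d = (-17, 4);  v_rel = (-11, 14),  |v_rel|² = 317
v_rel×d = (-11)·(4) − (14)·(-17) = 194
since m = R²·317 − 194²:  R² = (37636 + 33689) / 317 = 225
R = √225 = 15  ⇒  r_B = 15 − 7 = 8

rB=8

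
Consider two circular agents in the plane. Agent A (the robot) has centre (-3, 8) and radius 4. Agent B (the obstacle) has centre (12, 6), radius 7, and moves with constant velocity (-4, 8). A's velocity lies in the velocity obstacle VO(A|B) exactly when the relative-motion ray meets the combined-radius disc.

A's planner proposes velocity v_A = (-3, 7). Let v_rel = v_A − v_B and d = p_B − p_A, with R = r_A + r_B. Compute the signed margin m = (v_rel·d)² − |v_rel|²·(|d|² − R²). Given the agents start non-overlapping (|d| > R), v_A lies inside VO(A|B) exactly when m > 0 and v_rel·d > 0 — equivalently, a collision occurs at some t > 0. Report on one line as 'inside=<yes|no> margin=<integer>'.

d = (15, -2),  |d|² = 229;  R = 4+7 = 11,  c = 229−11² = 108
v_rel = (1, -1),  |v_rel|² = 2;  v_rel·d = (1)·(15) + (-1)·(-2) = 17
2·t² − 34·t + 108 = 0  ⇒  m = 17² − 2·108 = 73
m = 73 > 0,  v_rel·d = 17 > 0  ⇒  inside

inside=yes margin=73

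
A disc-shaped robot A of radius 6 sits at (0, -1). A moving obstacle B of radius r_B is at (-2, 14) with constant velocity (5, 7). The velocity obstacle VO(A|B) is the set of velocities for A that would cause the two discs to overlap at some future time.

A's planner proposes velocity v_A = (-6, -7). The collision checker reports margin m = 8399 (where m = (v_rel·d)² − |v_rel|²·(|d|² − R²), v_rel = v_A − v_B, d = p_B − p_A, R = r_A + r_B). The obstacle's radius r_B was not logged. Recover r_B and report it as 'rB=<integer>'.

m = 8399
d = (-2, 15);  v_rel = (-11, -14),  |v_rel|² = 317
v_rel×d = (-11)·(15) − (-14)·(-2) = -193
since m = R²·317 − (-193)²:  R² = (37249 + 8399) / 317 = 144
R = √144 = 12  ⇒  r_B = 12 − 6 = 6

rB=6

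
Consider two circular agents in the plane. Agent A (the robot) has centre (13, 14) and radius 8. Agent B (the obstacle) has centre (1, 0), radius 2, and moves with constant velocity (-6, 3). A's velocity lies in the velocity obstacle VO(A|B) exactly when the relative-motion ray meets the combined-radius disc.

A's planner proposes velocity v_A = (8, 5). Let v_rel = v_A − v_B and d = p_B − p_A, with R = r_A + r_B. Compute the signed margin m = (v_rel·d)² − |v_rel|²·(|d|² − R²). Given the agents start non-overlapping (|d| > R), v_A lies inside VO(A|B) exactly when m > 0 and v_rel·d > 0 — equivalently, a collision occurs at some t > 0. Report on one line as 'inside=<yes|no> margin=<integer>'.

d = (-12, -14),  |d|² = 340;  R = 8+2 = 10,  c = 340−10² = 240
v_rel = (14, 2),  |v_rel|² = 200;  v_rel·d = (14)·(-12) + (2)·(-14) = -196
200·t² + 392·t + 240 = 0  ⇒  m = (-196)² − 200·240 = -9584
m = -9584 < 0,  v_rel·d = -196 < 0  ⇒  outside

inside=no margin=-9584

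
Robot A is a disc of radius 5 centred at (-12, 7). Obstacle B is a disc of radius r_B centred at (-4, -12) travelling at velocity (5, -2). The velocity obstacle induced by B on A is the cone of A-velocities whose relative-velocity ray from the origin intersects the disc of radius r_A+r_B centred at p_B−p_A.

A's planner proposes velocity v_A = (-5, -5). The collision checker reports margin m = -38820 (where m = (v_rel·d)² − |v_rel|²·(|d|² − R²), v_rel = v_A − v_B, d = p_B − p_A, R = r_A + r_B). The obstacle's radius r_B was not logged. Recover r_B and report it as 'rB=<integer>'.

m = -38820
d = (8, -19);  v_rel = (-10, -3),  |v_rel|² = 109
v_rel×d = (-10)·(-19) − (-3)·(8) = 214
since m = R²·109 − 214²:  R² = (45796 + -38820) / 109 = 64
R = √64 = 8  ⇒  r_B = 8 − 5 = 3

rB=3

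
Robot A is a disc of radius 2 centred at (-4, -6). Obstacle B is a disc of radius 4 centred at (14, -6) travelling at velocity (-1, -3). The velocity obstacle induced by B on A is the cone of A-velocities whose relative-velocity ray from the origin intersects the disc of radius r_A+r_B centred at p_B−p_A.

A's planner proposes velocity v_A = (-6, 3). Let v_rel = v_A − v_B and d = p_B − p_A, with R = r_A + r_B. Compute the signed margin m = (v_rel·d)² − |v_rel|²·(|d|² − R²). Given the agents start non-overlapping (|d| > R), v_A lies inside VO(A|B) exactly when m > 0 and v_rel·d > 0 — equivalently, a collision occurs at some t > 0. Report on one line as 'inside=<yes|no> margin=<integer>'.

d = (18, 0),  |d|² = 324;  R = 2+4 = 6,  c = 324−6² = 288
v_rel = (-5, 6),  |v_rel|² = 61;  v_rel·d = (-5)·(18) + (6)·(0) = -90
61·t² + 180·t + 288 = 0  ⇒  m = (-90)² − 61·288 = -9468
m = -9468 < 0,  v_rel·d = -90 < 0  ⇒  outside

inside=no margin=-9468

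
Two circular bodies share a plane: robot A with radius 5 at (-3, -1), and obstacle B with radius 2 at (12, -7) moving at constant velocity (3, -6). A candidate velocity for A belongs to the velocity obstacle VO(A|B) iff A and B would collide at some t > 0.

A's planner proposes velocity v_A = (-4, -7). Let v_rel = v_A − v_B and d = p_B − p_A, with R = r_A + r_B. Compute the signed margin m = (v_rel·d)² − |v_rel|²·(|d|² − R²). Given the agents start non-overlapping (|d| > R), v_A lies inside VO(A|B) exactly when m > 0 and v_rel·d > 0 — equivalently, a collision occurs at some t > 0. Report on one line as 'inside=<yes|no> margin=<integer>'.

d = (15, -6),  |d|² = 261;  R = 5+2 = 7,  c = 261−7² = 212
v_rel = (-7, -1),  |v_rel|² = 50;  v_rel·d = (-7)·(15) + (-1)·(-6) = -99
50·t² + 198·t + 212 = 0  ⇒  m = (-99)² − 50·212 = -799
m = -799 < 0,  v_rel·d = -99 < 0  ⇒  outside

inside=no margin=-799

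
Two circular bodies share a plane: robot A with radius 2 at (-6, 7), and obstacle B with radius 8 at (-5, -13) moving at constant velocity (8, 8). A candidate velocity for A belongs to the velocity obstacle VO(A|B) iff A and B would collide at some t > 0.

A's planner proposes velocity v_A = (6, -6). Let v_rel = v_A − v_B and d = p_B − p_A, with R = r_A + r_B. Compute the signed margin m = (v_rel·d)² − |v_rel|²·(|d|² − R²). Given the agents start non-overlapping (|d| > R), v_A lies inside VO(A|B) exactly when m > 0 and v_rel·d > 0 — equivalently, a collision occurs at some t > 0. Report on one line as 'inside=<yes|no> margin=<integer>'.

d = (1, -20),  |d|² = 401;  R = 2+8 = 10,  c = 401−10² = 301
v_rel = (-2, -14),  |v_rel|² = 200;  v_rel·d = (-2)·(1) + (-14)·(-20) = 278
200·t² − 556·t + 301 = 0  ⇒  m = 278² − 200·301 = 17084
m = 17084 > 0,  v_rel·d = 278 > 0  ⇒  inside

inside=yes margin=17084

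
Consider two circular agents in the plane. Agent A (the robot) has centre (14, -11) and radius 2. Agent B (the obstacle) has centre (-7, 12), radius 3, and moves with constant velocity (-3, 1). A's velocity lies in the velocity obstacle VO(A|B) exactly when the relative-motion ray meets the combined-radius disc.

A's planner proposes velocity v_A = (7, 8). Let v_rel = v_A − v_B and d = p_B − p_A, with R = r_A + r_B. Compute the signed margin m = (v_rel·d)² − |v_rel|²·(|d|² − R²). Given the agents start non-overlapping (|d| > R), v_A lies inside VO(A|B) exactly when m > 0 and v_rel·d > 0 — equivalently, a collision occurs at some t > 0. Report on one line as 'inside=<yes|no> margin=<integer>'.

d = (-21, 23),  |d|² = 970;  R = 2+3 = 5,  c = 970−5² = 945
v_rel = (10, 7),  |v_rel|² = 149;  v_rel·d = (10)·(-21) + (7)·(23) = -49
149·t² + 98·t + 945 = 0  ⇒  m = (-49)² − 149·945 = -138404
m = -138404 < 0,  v_rel·d = -49 < 0  ⇒  outside

inside=no margin=-138404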